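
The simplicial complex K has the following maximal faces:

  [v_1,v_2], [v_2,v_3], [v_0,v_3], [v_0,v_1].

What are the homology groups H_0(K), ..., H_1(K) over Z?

We work with the vertex ordering v_0 < v_1 < v_2 < v_3. The simplices of K, each written with vertices in increasing order, are:

  0-simplices (4): [v_0], [v_1], [v_2], [v_3]
  1-simplices (4): [v_0,v_1], [v_0,v_3], [v_1,v_2], [v_2,v_3]

giving chain groups C_0 ≅ Z^4, C_1 ≅ Z^4.

Boundary ∂_1: C_1 → C_0 sends each edge [p,q] (with p < q) to q − p. For instance
  ∂[v_2,v_3] = [v_3] − [v_2].
This gives a 4×4 integer matrix of rank 3; reducing to Smith normal form yields diagonal entries (1,1,1).

Computing H_k = (kernel of ∂_k) / (image of ∂_{k+1}):

  H_0: rank C_0 − rank ∂_1 = 4 − 3 = 1, and the invariant factors of ∂_1 are all 1, so H_0 = Z.
  H_1: rank ker ∂_1 − rank ∂_2 = (4 − 3) − 0 = 1, and there is no ∂_2, so H_1 = Z.

As a check, the Euler characteristic is 4 − 4 = 0, which agrees with 1 − 1 = 0.
(K is a triangulation of the circle S^1.)

H_0 = Z,  H_1 = Z.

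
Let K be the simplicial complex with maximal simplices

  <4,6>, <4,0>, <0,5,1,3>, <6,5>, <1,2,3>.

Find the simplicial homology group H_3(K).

K has 7 vertices, 11 edges, 5 triangles, 1 3-simplex.
rank ∂_3 = 1, rank ∂_4 = 0 ⇒ b_3 = 1 − 1 − 0 = 0. So H_3 = 0.

H_3 = 0.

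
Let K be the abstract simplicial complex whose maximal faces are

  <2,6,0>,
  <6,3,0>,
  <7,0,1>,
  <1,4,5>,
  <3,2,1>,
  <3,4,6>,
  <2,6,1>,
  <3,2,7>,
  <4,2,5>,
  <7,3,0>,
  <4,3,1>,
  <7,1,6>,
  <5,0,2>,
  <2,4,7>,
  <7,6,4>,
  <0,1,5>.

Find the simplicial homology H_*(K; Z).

Fix the vertex order 0 < 1 < 2 < 3 < 4 < 5 < 6 < 7 and write every simplex with vertices in increasing order. Then dim K = 2 and the simplices of K are:

  0-simplices (8): [0], [1], [2], [3], [4], [5], [6], [7]
  1-simplices (24): (24 of them)
  2-simplices (16): [0,1,5], [0,1,7], [0,2,5], [0,2,6], [0,3,6], [0,3,7], [1,2,3], [1,2,6], [1,3,4], [1,4,5], [1,6,7], [2,3,7], [2,4,5], [2,4,7], [3,4,6], [4,6,7]

so the chain groups are C_0 ≅ Z^8, C_1 ≅ Z^24, C_2 ≅ Z^16.

Boundary ∂_1: C_1 → C_0 is given by ∂[p,q] = [q] − [p]. For instance
  ∂[4,7] = [7] − [4].
This gives a 8×24 integer matrix of rank 7; reducing to Smith normal form yields diagonal entries (1,1,1,1,1,1,1).

Boundary ∂_2: C_2 → C_1 maps a triangle to the signed sum of its edges. For instance
  ∂[0,2,5] = [2,5] − [0,5] + [0,2],
  ∂[0,3,7] = [3,7] − [0,7] + [0,3].
This gives a 24×16 integer matrix of rank 15; reducing to Smith normal form yields diagonal entries (1,1,1,1,1,1,1,1,1,1,1,1,1,1,1).

Now H_k = ker ∂_k / im ∂_{k+1}, so:

  H_0: rank C_0 − rank ∂_1 = 8 − 7 = 1, and the invariant factors of ∂_1 are all 1, so H_0 = Z.
  H_1: rank ker ∂_1 − rank ∂_2 = (24 − 7) − 15 = 2, and the invariant factors of ∂_2 are all 1, so H_1 = Z^2.
  H_2: rank ker ∂_2 − rank ∂_3 = (16 − 15) − 0 = 1, and there is no ∂_3, so H_2 = Z.

As a check, the Euler characteristic is 8 − 24 + 16 = 0, which agrees with 1 − 2 + 1 = 0.
(K is a triangulation of the torus T^2.)

H_0 = Z,  H_1 = Z^2,  H_2 = Z.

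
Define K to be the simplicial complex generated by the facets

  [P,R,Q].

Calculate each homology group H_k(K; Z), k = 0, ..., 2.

Fix the vertex order P < Q < R and write every simplex with vertices in increasing order. Then dim K = 2 and the simplices of K are:

  0-simplices (3): P, Q, R
  1-simplices (3): PQ, PR, QR
  2-simplices (1): PQR

Hence C_0 ≅ Z^3, C_1 ≅ Z^3, C_2 ≅ Z^1.

∂_1: C_1 → C_0 maps an edge to its endpoints' difference, ∂[p,q] = q − p. For instance
  ∂PR = R − P.
The resulting 3×3 matrix has rank 2, and its Smith normal form has invariant factors (1,1).

∂_2: C_2 → C_1 sends each 2-simplex [p,q,r] to [q,r] − [p,r] + [p,q]. For instance
  ∂PQR = QR − PR + PQ.
The resulting 3×1 matrix has rank 1, and its Smith normal form has invariant factors (1).

Reading off H_k = ker ∂_k / im ∂_{k+1}:

  H_0: rank C_0 − rank ∂_1 = 3 − 2 = 1, and the invariant factors of ∂_1 are all 1, so H_0 ≅ Z.
  H_1: rank ker ∂_1 − rank ∂_2 = (3 − 2) − 1 = 0, and the invariant factors of ∂_2 are all 1, so H_1 ≅ 0.
  H_2: rank ker ∂_2 − rank ∂_3 = (1 − 1) − 0 = 0, and there is no ∂_3, so H_2 ≅ 0.

As a check, the Euler characteristic is 3 − 3 + 1 = 1, which agrees with 1 − 0 + 0 = 1.

H_0 = Z,  H_1 = 0,  H_2 = 0.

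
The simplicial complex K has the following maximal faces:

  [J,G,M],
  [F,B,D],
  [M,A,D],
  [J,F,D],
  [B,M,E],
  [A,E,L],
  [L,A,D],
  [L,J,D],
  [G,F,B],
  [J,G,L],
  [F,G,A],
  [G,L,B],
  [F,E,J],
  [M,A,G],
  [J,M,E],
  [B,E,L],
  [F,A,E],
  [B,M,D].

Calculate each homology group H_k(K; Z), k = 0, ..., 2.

H_0 ≅ Z,  H_1 ≅ Z^2,  H_2 ≅ Z.

Order the vertices as A < B < D < E < F < G < J < L < M. Listing each simplex with vertices in this order, K has dimension 2 with simplices:

  0-simplices (9): A, B, D, E, F, G, J, L, M
  1-simplices (27): AD, AE, AF, AG, AL, AM, BD, BE, BF, BG, BL, BM, DF, DJ, DL, DM, EF, EJ, EL, EM, FG, FJ, GJ, GL, GM, JL, JM
  2-simplices (18): ADL, ADM, AEF, AEL, AFG, AGM, BDF, BDM, BEL, BEM, BFG, BGL, DFJ, DJL, EFJ, EJM, GJL, GJM

Hence C_0 ≅ Z^9, C_1 ≅ Z^27, C_2 ≅ Z^18.

∂_1: C_1 → C_0 maps an edge to its endpoints' difference, ∂[p,q] = q − p. For instance
  ∂DM = M − D.
As a 9×27 matrix over Z this has rank 8, with invariant factors (1,1,1,1,1,1,1,1).

Boundary ∂_2: C_2 → C_1 maps a triangle to the signed sum of its edges. For instance
  ∂BEL = EL − BL + BE,
  ∂BFG = FG − BG + BF.
This gives a 27×18 integer matrix of rank 17; reducing to Smith normal form yields diagonal entries (1,1,1,1,1,1,1,1,1,1,1,1,1,1,1,1,1).

Now H_k = ker ∂_k / im ∂_{k+1}, so:

  H_0: rank C_0 − rank ∂_1 = 9 − 8 = 1, and the invariant factors of ∂_1 are all 1, so H_0 ≅ Z.
  H_1: rank ker ∂_1 − rank ∂_2 = (27 − 8) − 17 = 2, and the invariant factors of ∂_2 are all 1, so H_1 ≅ Z^2.
  H_2: rank ker ∂_2 − rank ∂_3 = (18 − 17) − 0 = 1, and there is no ∂_3, so H_2 ≅ Z.

(K is a triangulation of the torus T^2.)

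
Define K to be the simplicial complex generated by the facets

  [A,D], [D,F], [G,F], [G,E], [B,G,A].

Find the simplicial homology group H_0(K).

Fix the vertex order A < B < D < E < F < G and write every simplex with vertices in increasing order. Then dim K = 2 and the simplices of K are:

  0-simplices (6): A, B, D, E, F, G
  1-simplices (7): AB, AD, AG, BG, DF, EG, FG
  2-simplices (1): ABG

giving chain groups C_0 ≅ Z^6, C_1 ≅ Z^7, C_2 ≅ Z^1.

Boundary ∂_1: C_1 → C_0 maps an edge to its endpoints' difference, ∂[p,q] = q − p.
This gives a 6×7 integer matrix of rank 5; reducing to Smith normal form yields diagonal entries (1,1,1,1,1).

∂_2: C_2 → C_1 acts by ∂[p,q,r] = [q,r] − [p,r] + [p,q]. For instance
  ∂ABG = BG − AG + AB.
The resulting 7×1 matrix has rank 1, and its Smith normal form has invariant factors (1).

Reading off H_k = ker ∂_k / im ∂_{k+1}:

  H_0: rank C_0 − rank ∂_1 = 6 − 5 = 1, and the invariant factors of ∂_1 are all 1, so H_0 ≅ Z.

H_0 = Z.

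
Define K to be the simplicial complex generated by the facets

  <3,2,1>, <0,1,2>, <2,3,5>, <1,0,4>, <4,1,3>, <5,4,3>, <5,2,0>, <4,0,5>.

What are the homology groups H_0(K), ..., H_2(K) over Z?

Take the total order 0 < 1 < 2 < 3 < 4 < 5 on the vertex set. Then K (dimension 2) consists of the simplices:

  0-simplices (6): [0], [1], [2], [3], [4], [5]
  1-simplices (12): [0,1], [0,2], [0,4], [0,5], [1,2], [1,3], [1,4], [2,3], [2,5], [3,4], [3,5], [4,5]
  2-simplices (8): [0,1,2], [0,1,4], [0,2,5], [0,4,5], [1,2,3], [1,3,4], [2,3,5], [3,4,5]

giving chain groups C_0 ≅ Z^6, C_1 ≅ Z^12, C_2 ≅ Z^8.

Boundary ∂_1: C_1 → C_0 sends each edge [p,q] (with p < q) to q − p.
The resulting 6×12 matrix has rank 5, and its Smith normal form has invariant factors (1,1,1,1,1).

∂_2: C_2 → C_1 sends each 2-simplex [p,q,r] to [q,r] − [p,r] + [p,q]. For instance
  ∂[1,2,3] = [2,3] − [1,3] + [1,2],
  ∂[0,1,4] = [1,4] − [0,4] + [0,1].
This gives a 12×8 integer matrix of rank 7; reducing to Smith normal form yields diagonal entries (1,1,1,1,1,1,1).

From H_k ≅ ker(∂_k) / im(∂_{k+1}) we obtain:

  H_0: rank C_0 − rank ∂_1 = 6 − 5 = 1, and the invariant factors of ∂_1 are all 1, so H_0 ≅ Z.
  H_1: rank ker ∂_1 − rank ∂_2 = (12 − 5) − 7 = 0, and the invariant factors of ∂_2 are all 1, so H_1 ≅ 0.
  H_2: rank ker ∂_2 − rank ∂_3 = (8 − 7) − 0 = 1, and there is no ∂_3, so H_2 ≅ Z.

(K is a triangulation of the 2-sphere S^2.)

H_0 = Z,  H_1 = 0,  H_2 = Z.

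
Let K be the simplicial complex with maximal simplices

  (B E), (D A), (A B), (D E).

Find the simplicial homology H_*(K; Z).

H_0 ≅ Z,  H_1 ≅ Z.

Take the total order A < B < D < E on the vertex set. Then K (dimension 1) consists of the simplices:

  0-simplices (4): A, B, D, E
  1-simplices (4): AB, AD, BE, DE

so the chain groups are C_0 ≅ Z^4, C_1 ≅ Z^4.

The boundary map ∂_1: C_1 → C_0 maps an edge to its endpoints' difference, ∂[p,q] = q − p.
As a 4×4 matrix over Z this has rank 3, with invariant factors (1,1,1).

From H_k ≅ ker(∂_k) / im(∂_{k+1}) we obtain:

  H_0: rank C_0 − rank ∂_1 = 4 − 3 = 1, and the invariant factors of ∂_1 are all 1, so H_0 ≅ Z.
  H_1: rank ker ∂_1 − rank ∂_2 = (4 − 3) − 0 = 1, and there is no ∂_2, so H_1 ≅ Z.

As a check, the Euler characteristic is 4 − 4 = 0, which agrees with 1 − 1 = 0.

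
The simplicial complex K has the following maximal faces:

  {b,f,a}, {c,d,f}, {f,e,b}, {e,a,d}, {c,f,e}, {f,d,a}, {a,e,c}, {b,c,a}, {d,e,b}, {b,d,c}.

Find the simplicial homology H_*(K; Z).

H_0 ≅ Z,  H_1 ≅ Z/2,  H_2 = 0.

Order the vertices as a < b < c < d < e < f. Listing each simplex with vertices in this order, K has dimension 2 with simplices:

  0-simplices (6): a, b, c, d, e, f
  1-simplices (15): ab, ac, ad, ae, af, bc, bd, be, bf, cd, ce, cf, de, df, ef
  2-simplices (10): abc, abf, ace, ade, adf, bcd, bde, bef, cdf, cef

giving chain groups C_0 ≅ Z^6, C_1 ≅ Z^15, C_2 ≅ Z^10.

∂_1: C_1 → C_0 is given by ∂[p,q] = [q] − [p].
This gives a 6×15 integer matrix of rank 5; reducing to Smith normal form yields diagonal entries (1,1,1,1,1).

Boundary ∂_2: C_2 → C_1 sends each 2-simplex [p,q,r] to [q,r] − [p,r] + [p,q]. For instance
  ∂ade = de − ae + ad,
  ∂ace = ce − ae + ac.
As a 15×10 matrix over Z this has rank 10, with invariant factors (1,1,1,1,1,1,1,1,1,2).

Reading off H_k = ker ∂_k / im ∂_{k+1}:

  H_0: rank C_0 − rank ∂_1 = 6 − 5 = 1, and the invariant factors of ∂_1 are all 1, so H_0 = Z.
  H_1: rank ker ∂_1 − rank ∂_2 = (15 − 5) − 10 = 0, and ∂_2 has invariant factor 2 > 1, so H_1 = Z/2.
  H_2: rank ker ∂_2 − rank ∂_3 = (10 − 10) − 0 = 0, and there is no ∂_3, so H_2 = 0.

As a check, the Euler characteristic is 6 − 15 + 10 = 1, which agrees with 1 − 0 + 0 = 1.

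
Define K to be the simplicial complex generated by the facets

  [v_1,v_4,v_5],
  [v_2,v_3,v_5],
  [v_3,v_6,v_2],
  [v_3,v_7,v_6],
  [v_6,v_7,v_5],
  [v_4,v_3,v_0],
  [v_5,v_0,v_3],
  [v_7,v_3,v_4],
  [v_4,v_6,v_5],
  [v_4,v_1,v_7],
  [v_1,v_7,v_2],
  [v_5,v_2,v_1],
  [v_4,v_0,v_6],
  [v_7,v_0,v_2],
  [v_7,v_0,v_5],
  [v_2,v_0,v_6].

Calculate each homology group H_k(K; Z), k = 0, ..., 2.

Take the total order v_0 < v_1 < v_2 < v_3 < v_4 < v_5 < v_6 < v_7 on the vertex set. Then K (dimension 2) consists of the simplices:

  0-simplices (8): [v_0], [v_1], [v_2], [v_3], [v_4], [v_5], [v_6], [v_7]
  1-simplices (24): (24 of them)
  2-simplices (16): (16 of them)

giving chain groups C_0 ≅ Z^8, C_1 ≅ Z^24, C_2 ≅ Z^16.

Boundary ∂_1: C_1 → C_0 is given by ∂[p,q] = [q] − [p]. For instance
  ∂[v_5,v_6] = [v_6] − [v_5].
The 8×24 boundary matrix has rank 7 and Smith normal form diag(1,1,1,1,1,1,1).

∂_2: C_2 → C_1 maps a triangle to the signed sum of its edges. For instance
  ∂[v_0,v_3,v_5] = [v_3,v_5] − [v_0,v_5] + [v_0,v_3],
  ∂[v_5,v_6,v_7] = [v_6,v_7] − [v_5,v_7] + [v_5,v_6].
As a 24×16 matrix over Z this has rank 15, with invariant factors (1,1,1,1,1,1,1,1,1,1,1,1,1,1,1).

Computing H_k = (kernel of ∂_k) / (image of ∂_{k+1}):

  H_0: rank C_0 − rank ∂_1 = 8 − 7 = 1, and the invariant factors of ∂_1 are all 1, so H_0 = Z.
  H_1: rank ker ∂_1 − rank ∂_2 = (24 − 7) − 15 = 2, and the invariant factors of ∂_2 are all 1, so H_1 = Z^2.
  H_2: rank ker ∂_2 − rank ∂_3 = (16 − 15) − 0 = 1, and there is no ∂_3, so H_2 = Z.

As a check, the Euler characteristic is 8 − 24 + 16 = 0, which agrees with 1 − 2 + 1 = 0.

H_0 = Z,  H_1 = Z^2,  H_2 = Z.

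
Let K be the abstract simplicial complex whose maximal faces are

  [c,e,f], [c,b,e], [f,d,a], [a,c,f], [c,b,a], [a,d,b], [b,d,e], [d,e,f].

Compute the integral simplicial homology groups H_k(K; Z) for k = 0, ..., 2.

We work with the vertex ordering a < b < c < d < e < f. The simplices of K, each written with vertices in increasing order, are:

  0-simplices (6): a, b, c, d, e, f
  1-simplices (12): ab, ac, ad, af, bc, bd, be, ce, cf, de, df, ef
  2-simplices (8): abc, abd, acf, adf, bce, bde, cef, def

Hence C_0 ≅ Z^6, C_1 ≅ Z^12, C_2 ≅ Z^8.

∂_1: C_1 → C_0 sends each edge [p,q] (with p < q) to q − p.
As a 6×12 matrix over Z this has rank 5, with invariant factors (1,1,1,1,1).

The boundary map ∂_2: C_2 → C_1 acts by ∂[p,q,r] = [q,r] − [p,r] + [p,q]. For instance
  ∂abc = bc − ac + ab,
  ∂def = ef − df + de.
As a 12×8 matrix over Z this has rank 7, with invariant factors (1,1,1,1,1,1,1).

Now H_k = ker ∂_k / im ∂_{k+1}, so:

  H_0: rank C_0 − rank ∂_1 = 6 − 5 = 1, and the invariant factors of ∂_1 are all 1, so H_0 ≅ Z.
  H_1: rank ker ∂_1 − rank ∂_2 = (12 − 5) − 7 = 0, and the invariant factors of ∂_2 are all 1, so H_1 ≅ 0.
  H_2: rank ker ∂_2 − rank ∂_3 = (8 − 7) − 0 = 1, and there is no ∂_3, so H_2 ≅ Z.

H_0 ≅ Z,  H_1 = 0,  H_2 ≅ Z.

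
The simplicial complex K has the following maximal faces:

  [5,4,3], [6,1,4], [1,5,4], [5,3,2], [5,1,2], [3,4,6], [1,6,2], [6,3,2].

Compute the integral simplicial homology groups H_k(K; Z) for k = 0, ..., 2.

H_0 = Z,  H_1 = 0,  H_2 = Z.

Order the vertices as 1 < 2 < 3 < 4 < 5 < 6. Listing each simplex with vertices in this order, K has dimension 2 with simplices:

  0-simplices (6): [1], [2], [3], [4], [5], [6]
  1-simplices (12): [1,2], [1,4], [1,5], [1,6], [2,3], [2,5], [2,6], [3,4], [3,5], [3,6], [4,5], [4,6]
  2-simplices (8): [1,2,5], [1,2,6], [1,4,5], [1,4,6], [2,3,5], [2,3,6], [3,4,5], [3,4,6]

Hence C_0 ≅ Z^6, C_1 ≅ Z^12, C_2 ≅ Z^8.

The boundary map ∂_1: C_1 → C_0 sends each edge [p,q] (with p < q) to q − p. For instance
  ∂[4,6] = [6] − [4].
The resulting 6×12 matrix has rank 5, and its Smith normal form has invariant factors (1,1,1,1,1).

The boundary map ∂_2: C_2 → C_1 maps a triangle to the signed sum of its edges. For instance
  ∂[1,4,5] = [4,5] − [1,5] + [1,4],
  ∂[3,4,5] = [4,5] − [3,5] + [3,4].
This gives a 12×8 integer matrix of rank 7; reducing to Smith normal form yields diagonal entries (1,1,1,1,1,1,1).

Computing H_k = (kernel of ∂_k) / (image of ∂_{k+1}):

  H_0: rank C_0 − rank ∂_1 = 6 − 5 = 1, and the invariant factors of ∂_1 are all 1, so H_0 ≅ Z.
  H_1: rank ker ∂_1 − rank ∂_2 = (12 − 5) − 7 = 0, and the invariant factors of ∂_2 are all 1, so H_1 ≅ 0.
  H_2: rank ker ∂_2 − rank ∂_3 = (8 − 7) − 0 = 1, and there is no ∂_3, so H_2 ≅ Z.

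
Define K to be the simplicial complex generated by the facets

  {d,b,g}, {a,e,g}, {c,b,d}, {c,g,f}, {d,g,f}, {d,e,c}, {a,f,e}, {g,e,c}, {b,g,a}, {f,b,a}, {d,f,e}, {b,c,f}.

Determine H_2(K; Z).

H_2 = 0.

We work with the vertex ordering a < b < c < d < e < f < g. The simplices of K, each written with vertices in increasing order, are:

  0-simplices (7): a, b, c, d, e, f, g
  1-simplices (18): ab, ae, af, ag, bc, bd, bf, bg, cd, ce, cf, cg, de, df, dg, ef, eg, fg
  2-simplices (12): abf, abg, aef, aeg, bcd, bcf, bdg, cde, ceg, cfg, def, dfg

giving chain groups C_0 ≅ Z^7, C_1 ≅ Z^18, C_2 ≅ Z^12.

Boundary ∂_1: C_1 → C_0 maps an edge to its endpoints' difference, ∂[p,q] = q − p. For instance
  ∂cf = f − c.
This gives a 7×18 integer matrix of rank 6; reducing to Smith normal form yields diagonal entries (1,1,1,1,1,1).

∂_2: C_2 → C_1 maps a triangle to the signed sum of its edges. For instance
  ∂bcf = cf − bf + bc,
  ∂def = ef − df + de.
The 18×12 boundary matrix has rank 12 and Smith normal form diag(1,1,1,1,1,1,1,1,1,1,1,2).

Now H_k = ker ∂_k / im ∂_{k+1}, so:

  H_2: rank ker ∂_2 − rank ∂_3 = (12 − 12) − 0 = 0, and there is no ∂_3, so H_2 ≅ 0.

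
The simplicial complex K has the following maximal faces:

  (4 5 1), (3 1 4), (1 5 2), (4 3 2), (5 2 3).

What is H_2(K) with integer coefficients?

H_2 = 0.

Take the total order 1 < 2 < 3 < 4 < 5 on the vertex set. Then K (dimension 2) consists of the simplices:

  0-simplices (5): [1], [2], [3], [4], [5]
  1-simplices (10): [1,2], [1,3], [1,4], [1,5], [2,3], [2,4], [2,5], [3,4], [3,5], [4,5]
  2-simplices (5): [1,2,5], [1,3,4], [1,4,5], [2,3,4], [2,3,5]

so the chain groups are C_0 ≅ Z^5, C_1 ≅ Z^10, C_2 ≅ Z^5.

∂_1: C_1 → C_0 maps an edge to its endpoints' difference, ∂[p,q] = q − p.
As a 5×10 matrix over Z this has rank 4, with invariant factors (1,1,1,1).

∂_2: C_2 → C_1 sends each 2-simplex [p,q,r] to [q,r] − [p,r] + [p,q]. For instance
  ∂[1,2,5] = [2,5] − [1,5] + [1,2],
  ∂[2,3,5] = [3,5] − [2,5] + [2,3].
This gives a 10×5 integer matrix of rank 5; reducing to Smith normal form yields diagonal entries (1,1,1,1,1).

Now H_k = ker ∂_k / im ∂_{k+1}, so:

  H_2: rank ker ∂_2 − rank ∂_3 = (5 − 5) − 0 = 0, and there is no ∂_3, so H_2 = 0.

(K is a triangulation of the Möbius band.)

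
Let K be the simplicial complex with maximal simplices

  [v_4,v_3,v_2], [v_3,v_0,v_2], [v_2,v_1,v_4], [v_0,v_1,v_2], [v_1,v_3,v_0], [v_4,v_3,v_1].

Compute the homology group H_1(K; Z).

K has 5 vertices, 9 edges, 6 triangles.
rank ∂_1 = 4, rank ∂_2 = 5 ⇒ b_1 = 9 − 4 − 5 = 0; all invariant factors of ∂_2 are 1 so no torsion. So H_1 ≅ 0.

H_1 = 0.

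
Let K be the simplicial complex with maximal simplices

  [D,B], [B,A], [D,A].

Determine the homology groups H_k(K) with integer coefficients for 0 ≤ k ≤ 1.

Take the total order A < B < D on the vertex set. Then K (dimension 1) consists of the simplices:

  0-simplices (3): A, B, D
  1-simplices (3): AB, AD, BD

Hence C_0 ≅ Z^3, C_1 ≅ Z^3.

∂_1: C_1 → C_0 is given by ∂[p,q] = [q] − [p]. For instance
  ∂AB = B − A.
This gives a 3×3 integer matrix of rank 2; reducing to Smith normal form yields diagonal entries (1,1).

Now H_k = ker ∂_k / im ∂_{k+1}, so:

  H_0: rank C_0 − rank ∂_1 = 3 − 2 = 1, and the invariant factors of ∂_1 are all 1, so H_0 ≅ Z.
  H_1: rank ker ∂_1 − rank ∂_2 = (3 − 2) − 0 = 1, and there is no ∂_2, so H_1 ≅ Z.

(K is a triangulation of the circle S^1.)

H_0 ≅ Z,  H_1 ≅ Z.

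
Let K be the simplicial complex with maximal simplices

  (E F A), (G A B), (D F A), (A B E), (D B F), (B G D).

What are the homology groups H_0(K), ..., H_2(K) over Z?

Order the vertices as A < B < D < E < F < G. Listing each simplex with vertices in this order, K has dimension 2 with simplices:

  0-simplices (6): A, B, D, E, F, G
  1-simplices (12): AB, AD, AE, AF, AG, BD, BE, BF, BG, DF, DG, EF
  2-simplices (6): ABE, ABG, ADF, AEF, BDF, BDG

Hence C_0 ≅ Z^6, C_1 ≅ Z^12, C_2 ≅ Z^6.

The boundary map ∂_1: C_1 → C_0 is given by ∂[p,q] = [q] − [p]. For instance
  ∂EF = F − E.
As a 6×12 matrix over Z this has rank 5, with invariant factors (1,1,1,1,1).

The boundary map ∂_2: C_2 → C_1 sends each 2-simplex [p,q,r] to [q,r] − [p,r] + [p,q]. For instance
  ∂ABE = BE − AE + AB,
  ∂BDF = DF − BF + BD.
The resulting 12×6 matrix has rank 6, and its Smith normal form has invariant factors (1,1,1,1,1,1).

Now H_k = ker ∂_k / im ∂_{k+1}, so:

  H_0: rank C_0 − rank ∂_1 = 6 − 5 = 1, and the invariant factors of ∂_1 are all 1, so H_0 ≅ Z.
  H_1: rank ker ∂_1 − rank ∂_2 = (12 − 5) − 6 = 1, and the invariant factors of ∂_2 are all 1, so H_1 ≅ Z.
  H_2: rank ker ∂_2 − rank ∂_3 = (6 − 6) − 0 = 0, and there is no ∂_3, so H_2 ≅ 0.

H_0 ≅ Z,  H_1 ≅ Z,  H_2 = 0.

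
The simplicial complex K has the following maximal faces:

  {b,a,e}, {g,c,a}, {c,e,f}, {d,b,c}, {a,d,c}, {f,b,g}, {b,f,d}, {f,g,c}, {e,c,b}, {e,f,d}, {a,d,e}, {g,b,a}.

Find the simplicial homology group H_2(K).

H_2 = 0.

Fix the vertex order a < b < c < d < e < f < g and write every simplex with vertices in increasing order. Then dim K = 2 and the simplices of K are:

  0-simplices (7): a, b, c, d, e, f, g
  1-simplices (18): ab, ac, ad, ae, ag, bc, bd, be, bf, bg, cd, ce, cf, cg, de, df, ef, fg
  2-simplices (12): abe, abg, acd, acg, ade, bcd, bce, bdf, bfg, cef, cfg, def

Hence C_0 ≅ Z^7, C_1 ≅ Z^18, C_2 ≅ Z^12.

Boundary ∂_1: C_1 → C_0 is given by ∂[p,q] = [q] − [p]. For instance
  ∂fg = g − f.
The resulting 7×18 matrix has rank 6, and its Smith normal form has invariant factors (1,1,1,1,1,1).

Boundary ∂_2: C_2 → C_1 sends each 2-simplex [p,q,r] to [q,r] − [p,r] + [p,q]. For instance
  ∂ade = de − ae + ad,
  ∂def = ef − df + de.
The 18×12 boundary matrix has rank 12 and Smith normal form diag(1,1,1,1,1,1,1,1,1,1,1,2).

Now H_k = ker ∂_k / im ∂_{k+1}, so:

  H_2: rank ker ∂_2 − rank ∂_3 = (12 − 12) − 0 = 0, and there is no ∂_3, so H_2 = 0.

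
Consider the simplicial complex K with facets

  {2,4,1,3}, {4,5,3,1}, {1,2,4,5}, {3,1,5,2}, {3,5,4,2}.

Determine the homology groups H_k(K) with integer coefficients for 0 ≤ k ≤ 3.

Order the vertices as 1 < 2 < 3 < 4 < 5. Listing each simplex with vertices in this order, K has dimension 3 with simplices:

  0-simplices (5): [1], [2], [3], [4], [5]
  1-simplices (10): [1,2], [1,3], [1,4], [1,5], [2,3], [2,4], [2,5], [3,4], [3,5], [4,5]
  2-simplices (10): [1,2,3], [1,2,4], [1,2,5], [1,3,4], [1,3,5], [1,4,5], [2,3,4], [2,3,5], [2,4,5], [3,4,5]
  3-simplices (5): [1,2,3,4], [1,2,3,5], [1,2,4,5], [1,3,4,5], [2,3,4,5]

Hence C_0 ≅ Z^5, C_1 ≅ Z^10, C_2 ≅ Z^10, C_3 ≅ Z^5.

∂_1: C_1 → C_0 maps an edge to its endpoints' difference, ∂[p,q] = q − p. For instance
  ∂[4,5] = [5] − [4].
The 5×10 boundary matrix has rank 4 and Smith normal form diag(1,1,1,1).

Boundary ∂_2: C_2 → C_1 sends each 2-simplex [p,q,r] to [q,r] − [p,r] + [p,q]. For instance
  ∂[2,3,4] = [3,4] − [2,4] + [2,3],
  ∂[1,2,4] = [2,4] − [1,4] + [1,2].
The 10×10 boundary matrix has rank 6 and Smith normal form diag(1,1,1,1,1,1).

∂_3: C_3 → C_2 sends each 3-simplex σ to the alternating sum Σ_i (−1)^i (σ with its i-th vertex removed). For instance
  ∂[1,2,3,5] = [2,3,5] − [1,3,5] + [1,2,5] − [1,2,3],
  ∂[2,3,4,5] = [3,4,5] − [2,4,5] + [2,3,5] − [2,3,4].
The 10×5 boundary matrix has rank 4 and Smith normal form diag(1,1,1,1).

Now H_k = ker ∂_k / im ∂_{k+1}, so:

  H_0: rank C_0 − rank ∂_1 = 5 − 4 = 1, and the invariant factors of ∂_1 are all 1, so H_0 = Z.
  H_1: rank ker ∂_1 − rank ∂_2 = (10 − 4) − 6 = 0, and the invariant factors of ∂_2 are all 1, so H_1 = 0.
  H_2: rank ker ∂_2 − rank ∂_3 = (10 − 6) − 4 = 0, and the invariant factors of ∂_3 are all 1, so H_2 = 0.
  H_3: rank ker ∂_3 − rank ∂_4 = (5 − 4) − 0 = 1, and there is no ∂_4, so H_3 = Z.

(K is a triangulation of the 3-sphere S^3.)

H_0 = Z,  H_1 = 0,  H_2 = 0,  H_3 = Z.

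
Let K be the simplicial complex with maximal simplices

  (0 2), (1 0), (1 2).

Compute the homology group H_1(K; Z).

We work with the vertex ordering 0 < 1 < 2. The simplices of K, each written with vertices in increasing order, are:

  0-simplices (3): [0], [1], [2]
  1-simplices (3): [0,1], [0,2], [1,2]

giving chain groups C_0 ≅ Z^3, C_1 ≅ Z^3.

∂_1: C_1 → C_0 maps an edge to its endpoints' difference, ∂[p,q] = q − p. For instance
  ∂[0,2] = [2] − [0].
This gives a 3×3 integer matrix of rank 2; reducing to Smith normal form yields diagonal entries (1,1).

From H_k ≅ ker(∂_k) / im(∂_{k+1}) we obtain:

  H_1: rank ker ∂_1 − rank ∂_2 = (3 − 2) − 0 = 1, and there is no ∂_2, so H_1 = Z.

(K is a triangulation of the circle S^1.)

H_1 ≅ Z.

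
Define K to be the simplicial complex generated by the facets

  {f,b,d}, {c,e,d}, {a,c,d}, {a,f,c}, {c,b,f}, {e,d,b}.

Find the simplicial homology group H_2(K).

H_2 = 0.

Fix the vertex order a < b < c < d < e < f and write every simplex with vertices in increasing order. Then dim K = 2 and the simplices of K are:

  0-simplices (6): a, b, c, d, e, f
  1-simplices (12): ac, ad, af, bc, bd, be, bf, cd, ce, cf, de, df
  2-simplices (6): acd, acf, bcf, bde, bdf, cde

so the chain groups are C_0 ≅ Z^6, C_1 ≅ Z^12, C_2 ≅ Z^6.

∂_1: C_1 → C_0 maps an edge to its endpoints' difference, ∂[p,q] = q − p.
This gives a 6×12 integer matrix of rank 5; reducing to Smith normal form yields diagonal entries (1,1,1,1,1).

Boundary ∂_2: C_2 → C_1 sends each 2-simplex [p,q,r] to [q,r] − [p,r] + [p,q]. For instance
  ∂bcf = cf − bf + bc,
  ∂bdf = df − bf + bd.
As a 12×6 matrix over Z this has rank 6, with invariant factors (1,1,1,1,1,1).

Reading off H_k = ker ∂_k / im ∂_{k+1}:

  H_2: rank ker ∂_2 − rank ∂_3 = (6 − 6) − 0 = 0, and there is no ∂_3, so H_2 = 0.

(K is a triangulation of the cylinder S^1 x I.)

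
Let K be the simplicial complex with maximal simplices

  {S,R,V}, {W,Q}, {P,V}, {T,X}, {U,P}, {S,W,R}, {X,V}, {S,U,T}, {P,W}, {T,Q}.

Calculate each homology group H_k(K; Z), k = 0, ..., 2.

H_0 ≅ Z,  H_1 ≅ Z^4,  H_2 = 0.

Take the total order P < Q < R < S < T < U < V < W < X on the vertex set. Then K (dimension 2) consists of the simplices:

  0-simplices (9): P, Q, R, S, T, U, V, W, X
  1-simplices (15): PU, PV, PW, QT, QW, RS, RV, RW, ST, SU, SV, SW, TU, TX, VX
  2-simplices (3): RSV, RSW, STU

giving chain groups C_0 ≅ Z^9, C_1 ≅ Z^15, C_2 ≅ Z^3.

The boundary map ∂_1: C_1 → C_0 is given by ∂[p,q] = [q] − [p]. For instance
  ∂PU = U − P.
The 9×15 boundary matrix has rank 8 and Smith normal form diag(1,1,1,1,1,1,1,1).

∂_2: C_2 → C_1 acts by ∂[p,q,r] = [q,r] − [p,r] + [p,q]. For instance
  ∂RSW = SW − RW + RS,
  ∂RSV = SV − RV + RS.
As a 15×3 matrix over Z this has rank 3, with invariant factors (1,1,1).

Reading off H_k = ker ∂_k / im ∂_{k+1}:

  H_0: rank C_0 − rank ∂_1 = 9 − 8 = 1, and the invariant factors of ∂_1 are all 1, so H_0 ≅ Z.
  H_1: rank ker ∂_1 − rank ∂_2 = (15 − 8) − 3 = 4, and the invariant factors of ∂_2 are all 1, so H_1 ≅ Z^4.
  H_2: rank ker ∂_2 − rank ∂_3 = (3 − 3) − 0 = 0, and there is no ∂_3, so H_2 ≅ 0.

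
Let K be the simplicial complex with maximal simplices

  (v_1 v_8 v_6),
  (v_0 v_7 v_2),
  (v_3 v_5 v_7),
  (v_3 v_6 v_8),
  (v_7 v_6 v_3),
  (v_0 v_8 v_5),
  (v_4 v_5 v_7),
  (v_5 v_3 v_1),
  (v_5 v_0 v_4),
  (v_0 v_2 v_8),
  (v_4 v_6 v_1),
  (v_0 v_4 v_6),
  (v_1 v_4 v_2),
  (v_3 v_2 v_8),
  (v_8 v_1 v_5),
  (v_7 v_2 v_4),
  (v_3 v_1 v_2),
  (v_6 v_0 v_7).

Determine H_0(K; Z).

K has 9 vertices, 27 edges, 18 triangles.
rank ∂_0 = 0, rank ∂_1 = 8 ⇒ b_0 = 9 − 0 − 8 = 1; all invariant factors of ∂_1 are 1 so no torsion. So H_0 ≅ Z.

H_0 = Z.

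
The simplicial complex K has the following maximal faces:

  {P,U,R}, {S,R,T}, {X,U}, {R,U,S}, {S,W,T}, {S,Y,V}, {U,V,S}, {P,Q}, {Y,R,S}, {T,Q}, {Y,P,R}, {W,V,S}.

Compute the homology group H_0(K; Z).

H_0 = Z.

Fix the vertex order P < Q < R < S < T < U < V < W < X < Y and write every simplex with vertices in increasing order. Then dim K = 2 and the simplices of K are:

  0-simplices (10): P, Q, R, S, T, U, V, W, X, Y
  1-simplices (19): PQ, PR, PU, PY, QT, RS, RT, RU, RY, ST, SU, SV, SW, SY, TW, UV, UX, VW, VY
  2-simplices (9): PRU, PRY, RST, RSU, RSY, STW, SUV, SVW, SVY

so the chain groups are C_0 ≅ Z^10, C_1 ≅ Z^19, C_2 ≅ Z^9.

The boundary map ∂_1: C_1 → C_0 maps an edge to its endpoints' difference, ∂[p,q] = q − p. For instance
  ∂SY = Y − S.
The resulting 10×19 matrix has rank 9, and its Smith normal form has invariant factors (1,1,1,1,1,1,1,1,1).

Boundary ∂_2: C_2 → C_1 sends each 2-simplex [p,q,r] to [q,r] − [p,r] + [p,q]. For instance
  ∂SUV = UV − SV + SU,
  ∂PRU = RU − PU + PR.
The resulting 19×9 matrix has rank 9, and its Smith normal form has invariant factors (1,1,1,1,1,1,1,1,1).

Now H_k = ker ∂_k / im ∂_{k+1}, so:

  H_0: rank C_0 − rank ∂_1 = 10 − 9 = 1, and the invariant factors of ∂_1 are all 1, so H_0 ≅ Z.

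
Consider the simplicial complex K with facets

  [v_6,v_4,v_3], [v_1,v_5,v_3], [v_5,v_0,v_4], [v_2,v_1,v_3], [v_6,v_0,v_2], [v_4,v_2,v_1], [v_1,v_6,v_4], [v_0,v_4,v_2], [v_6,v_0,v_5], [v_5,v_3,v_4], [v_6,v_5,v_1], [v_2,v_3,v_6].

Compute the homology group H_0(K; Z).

H_0 ≅ Z.

Take the total order v_0 < v_1 < v_2 < v_3 < v_4 < v_5 < v_6 on the vertex set. Then K (dimension 2) consists of the simplices:

  0-simplices (7): [v_0], [v_1], [v_2], [v_3], [v_4], [v_5], [v_6]
  1-simplices (18): (18 of them)
  2-simplices (12): (12 of them)

Hence C_0 ≅ Z^7, C_1 ≅ Z^18, C_2 ≅ Z^12.

The boundary map ∂_1: C_1 → C_0 maps an edge to its endpoints' difference, ∂[p,q] = q − p. For instance
  ∂[v_2,v_6] = [v_6] − [v_2].
This gives a 7×18 integer matrix of rank 6; reducing to Smith normal form yields diagonal entries (1,1,1,1,1,1).

The boundary map ∂_2: C_2 → C_1 maps a triangle to the signed sum of its edges. For instance
  ∂[v_1,v_3,v_5] = [v_3,v_5] − [v_1,v_5] + [v_1,v_3],
  ∂[v_1,v_4,v_6] = [v_4,v_6] − [v_1,v_6] + [v_1,v_4].
This gives a 18×12 integer matrix of rank 12; reducing to Smith normal form yields diagonal entries (1,1,1,1,1,1,1,1,1,1,1,2).

Reading off H_k = ker ∂_k / im ∂_{k+1}:

  H_0: rank C_0 − rank ∂_1 = 7 − 6 = 1, and the invariant factors of ∂_1 are all 1, so H_0 = Z.

(K is a triangulation of the real projective plane RP^2.)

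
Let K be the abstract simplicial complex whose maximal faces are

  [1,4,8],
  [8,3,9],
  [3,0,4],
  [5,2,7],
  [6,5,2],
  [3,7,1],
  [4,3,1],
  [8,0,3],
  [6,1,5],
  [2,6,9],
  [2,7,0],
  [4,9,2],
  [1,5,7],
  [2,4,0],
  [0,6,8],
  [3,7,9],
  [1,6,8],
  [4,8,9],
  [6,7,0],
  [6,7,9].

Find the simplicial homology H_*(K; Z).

We work with the vertex ordering 0 < 1 < 2 < 3 < 4 < 5 < 6 < 7 < 8 < 9. The simplices of K, each written with vertices in increasing order, are:

  0-simplices (10): [0], [1], [2], [3], [4], [5], [6], [7], [8], [9]
  1-simplices (30): (30 of them)
  2-simplices (20): (20 of them)

Hence C_0 ≅ Z^10, C_1 ≅ Z^30, C_2 ≅ Z^20.

∂_1: C_1 → C_0 maps an edge to its endpoints' difference, ∂[p,q] = q − p. For instance
  ∂[0,4] = [4] − [0].
The 10×30 boundary matrix has rank 9 and Smith normal form diag(1,1,1,1,1,1,1,1,1).

Boundary ∂_2: C_2 → C_1 sends each 2-simplex [p,q,r] to [q,r] − [p,r] + [p,q]. For instance
  ∂[0,6,8] = [6,8] − [0,8] + [0,6],
  ∂[1,6,8] = [6,8] − [1,8] + [1,6].
The resulting 30×20 matrix has rank 20, and its Smith normal form has invariant factors (1,1,1,1,1,1,1,1,1,1,1,1,1,1,1,1,1,1,1,2).

Now H_k = ker ∂_k / im ∂_{k+1}, so:

  H_0: rank C_0 − rank ∂_1 = 10 − 9 = 1, and the invariant factors of ∂_1 are all 1, so H_0 ≅ Z.
  H_1: rank ker ∂_1 − rank ∂_2 = (30 − 9) − 20 = 1, and ∂_2 has invariant factor 2 > 1, so H_1 ≅ Z ⊕ Z_2.
  H_2: rank ker ∂_2 − rank ∂_3 = (20 − 20) − 0 = 0, and there is no ∂_3, so H_2 ≅ 0.

As a check, the Euler characteristic is 10 − 30 + 20 = 0, which agrees with 1 − 1 + 0 = 0.
(K is a triangulation of the Klein bottle.)

H_0 = Z,  H_1 = Z ⊕ Z_2,  H_2 = 0.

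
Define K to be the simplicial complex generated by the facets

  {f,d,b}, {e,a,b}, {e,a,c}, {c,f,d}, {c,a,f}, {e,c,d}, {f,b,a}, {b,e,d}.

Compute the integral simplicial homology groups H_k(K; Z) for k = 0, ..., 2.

We work with the vertex ordering a < b < c < d < e < f. The simplices of K, each written with vertices in increasing order, are:

  0-simplices (6): a, b, c, d, e, f
  1-simplices (12): ab, ac, ae, af, bd, be, bf, cd, ce, cf, de, df
  2-simplices (8): abe, abf, ace, acf, bde, bdf, cde, cdf

giving chain groups C_0 ≅ Z^6, C_1 ≅ Z^12, C_2 ≅ Z^8.

The boundary map ∂_1: C_1 → C_0 is given by ∂[p,q] = [q] − [p]. For instance
  ∂de = e − d.
As a 6×12 matrix over Z this has rank 5, with invariant factors (1,1,1,1,1).

Boundary ∂_2: C_2 → C_1 acts by ∂[p,q,r] = [q,r] − [p,r] + [p,q]. For instance
  ∂ace = ce − ae + ac,
  ∂bdf = df − bf + bd.
This gives a 12×8 integer matrix of rank 7; reducing to Smith normal form yields diagonal entries (1,1,1,1,1,1,1).

Computing H_k = (kernel of ∂_k) / (image of ∂_{k+1}):

  H_0: rank C_0 − rank ∂_1 = 6 − 5 = 1, and the invariant factors of ∂_1 are all 1, so H_0 ≅ Z.
  H_1: rank ker ∂_1 − rank ∂_2 = (12 − 5) − 7 = 0, and the invariant factors of ∂_2 are all 1, so H_1 ≅ 0.
  H_2: rank ker ∂_2 − rank ∂_3 = (8 − 7) − 0 = 1, and there is no ∂_3, so H_2 ≅ Z.

As a check, the Euler characteristic is 6 − 12 + 8 = 2, which agrees with 1 − 0 + 1 = 2.

H_0 = Z,  H_1 = 0,  H_2 = Z.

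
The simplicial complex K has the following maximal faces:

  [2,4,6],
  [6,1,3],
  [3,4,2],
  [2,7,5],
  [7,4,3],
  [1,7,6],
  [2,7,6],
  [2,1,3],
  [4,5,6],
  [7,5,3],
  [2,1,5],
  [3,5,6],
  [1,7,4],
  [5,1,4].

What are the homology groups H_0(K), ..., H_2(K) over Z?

Order the vertices as 1 < 2 < 3 < 4 < 5 < 6 < 7. Listing each simplex with vertices in this order, K has dimension 2 with simplices:

  0-simplices (7): [1], [2], [3], [4], [5], [6], [7]
  1-simplices (21): [1,2], [1,3], [1,4], [1,5], [1,6], [1,7], [2,3], [2,4], [2,5], [2,6], [2,7], [3,4], [3,5], [3,6], [3,7], [4,5], [4,6], [4,7], [5,6], [5,7], [6,7]
  2-simplices (14): [1,2,3], [1,2,5], [1,3,6], [1,4,5], [1,4,7], [1,6,7], [2,3,4], [2,4,6], [2,5,7], [2,6,7], [3,4,7], [3,5,6], [3,5,7], [4,5,6]

so the chain groups are C_0 ≅ Z^7, C_1 ≅ Z^21, C_2 ≅ Z^14.

Boundary ∂_1: C_1 → C_0 maps an edge to its endpoints' difference, ∂[p,q] = q − p. For instance
  ∂[1,3] = [3] − [1].
The 7×21 boundary matrix has rank 6 and Smith normal form diag(1,1,1,1,1,1).

The boundary map ∂_2: C_2 → C_1 sends each 2-simplex [p,q,r] to [q,r] − [p,r] + [p,q]. For instance
  ∂[1,2,5] = [2,5] − [1,5] + [1,2],
  ∂[1,3,6] = [3,6] − [1,6] + [1,3].
This gives a 21×14 integer matrix of rank 13; reducing to Smith normal form yields diagonal entries (1,1,1,1,1,1,1,1,1,1,1,1,1).

Now H_k = ker ∂_k / im ∂_{k+1}, so:

  H_0: rank C_0 − rank ∂_1 = 7 − 6 = 1, and the invariant factors of ∂_1 are all 1, so H_0 = Z.
  H_1: rank ker ∂_1 − rank ∂_2 = (21 − 6) − 13 = 2, and the invariant factors of ∂_2 are all 1, so H_1 = Z^2.
  H_2: rank ker ∂_2 − rank ∂_3 = (14 − 13) − 0 = 1, and there is no ∂_3, so H_2 = Z.

H_0 = Z,  H_1 = Z^2,  H_2 = Z.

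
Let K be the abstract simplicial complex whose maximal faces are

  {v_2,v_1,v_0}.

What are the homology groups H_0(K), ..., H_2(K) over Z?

H_0 = Z,  H_1 = 0,  H_2 = 0.

K has 3 vertices, 3 edges, 1 triangle.
rank ∂_0 = 0, rank ∂_1 = 2 ⇒ b_0 = 3 − 0 − 2 = 1; all invariant factors of ∂_1 are 1 so no torsion. So H_0 = Z.
rank ∂_1 = 2, rank ∂_2 = 1 ⇒ b_1 = 3 − 2 − 1 = 0; all invariant factors of ∂_2 are 1 so no torsion. So H_1 = 0.
rank ∂_2 = 1, rank ∂_3 = 0 ⇒ b_2 = 1 − 1 − 0 = 0. So H_2 = 0.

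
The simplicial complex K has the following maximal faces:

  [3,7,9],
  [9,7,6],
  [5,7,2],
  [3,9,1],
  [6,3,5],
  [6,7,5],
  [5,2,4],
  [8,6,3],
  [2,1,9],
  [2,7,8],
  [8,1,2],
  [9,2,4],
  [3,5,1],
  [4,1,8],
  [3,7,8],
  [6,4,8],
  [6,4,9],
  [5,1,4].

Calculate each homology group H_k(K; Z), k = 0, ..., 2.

H_0 ≅ Z,  H_1 ≅ Z ⊕ Z/2,  H_2 = 0.

Order the vertices as 1 < 2 < 3 < 4 < 5 < 6 < 7 < 8 < 9. Listing each simplex with vertices in this order, K has dimension 2 with simplices:

  0-simplices (9): [1], [2], [3], [4], [5], [6], [7], [8], [9]
  1-simplices (27): (27 of them)
  2-simplices (18): [1,2,8], [1,2,9], [1,3,5], [1,3,9], [1,4,5], [1,4,8], [2,4,5], [2,4,9], [2,5,7], [2,7,8], [3,5,6], [3,6,8], [3,7,8], [3,7,9], [4,6,8], [4,6,9], [5,6,7], [6,7,9]

giving chain groups C_0 ≅ Z^9, C_1 ≅ Z^27, C_2 ≅ Z^18.

The boundary map ∂_1: C_1 → C_0 is given by ∂[p,q] = [q] − [p].
As a 9×27 matrix over Z this has rank 8, with invariant factors (1,1,1,1,1,1,1,1).

The boundary map ∂_2: C_2 → C_1 acts by ∂[p,q,r] = [q,r] − [p,r] + [p,q]. For instance
  ∂[3,5,6] = [5,6] − [3,6] + [3,5],
  ∂[2,7,8] = [7,8] − [2,8] + [2,7].
As a 27×18 matrix over Z this has rank 18, with invariant factors (1,1,1,1,1,1,1,1,1,1,1,1,1,1,1,1,1,2).

From H_k ≅ ker(∂_k) / im(∂_{k+1}) we obtain:

  H_0: rank C_0 − rank ∂_1 = 9 − 8 = 1, and the invariant factors of ∂_1 are all 1, so H_0 = Z.
  H_1: rank ker ∂_1 − rank ∂_2 = (27 − 8) − 18 = 1, and ∂_2 has invariant factor 2 > 1, so H_1 = Z ⊕ Z/2.
  H_2: rank ker ∂_2 − rank ∂_3 = (18 − 18) − 0 = 0, and there is no ∂_3, so H_2 = 0.

(K is a triangulation of the Klein bottle.)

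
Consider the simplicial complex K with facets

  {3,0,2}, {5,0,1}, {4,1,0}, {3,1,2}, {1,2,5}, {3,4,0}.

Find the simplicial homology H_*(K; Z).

H_0 = Z,  H_1 = Z,  H_2 = 0.

Order the vertices as 0 < 1 < 2 < 3 < 4 < 5. Listing each simplex with vertices in this order, K has dimension 2 with simplices:

  0-simplices (6): [0], [1], [2], [3], [4], [5]
  1-simplices (12): [0,1], [0,2], [0,3], [0,4], [0,5], [1,2], [1,3], [1,4], [1,5], [2,3], [2,5], [3,4]
  2-simplices (6): [0,1,4], [0,1,5], [0,2,3], [0,3,4], [1,2,3], [1,2,5]

so the chain groups are C_0 ≅ Z^6, C_1 ≅ Z^12, C_2 ≅ Z^6.

The boundary map ∂_1: C_1 → C_0 sends each edge [p,q] (with p < q) to q − p.
The resulting 6×12 matrix has rank 5, and its Smith normal form has invariant factors (1,1,1,1,1).

The boundary map ∂_2: C_2 → C_1 acts by ∂[p,q,r] = [q,r] − [p,r] + [p,q]. For instance
  ∂[1,2,3] = [2,3] − [1,3] + [1,2],
  ∂[1,2,5] = [2,5] − [1,5] + [1,2].
The resulting 12×6 matrix has rank 6, and its Smith normal form has invariant factors (1,1,1,1,1,1).

Computing H_k = (kernel of ∂_k) / (image of ∂_{k+1}):

  H_0: rank C_0 − rank ∂_1 = 6 − 5 = 1, and the invariant factors of ∂_1 are all 1, so H_0 ≅ Z.
  H_1: rank ker ∂_1 − rank ∂_2 = (12 − 5) − 6 = 1, and the invariant factors of ∂_2 are all 1, so H_1 ≅ Z.
  H_2: rank ker ∂_2 − rank ∂_3 = (6 − 6) − 0 = 0, and there is no ∂_3, so H_2 ≅ 0.

(K is a triangulation of the cylinder S^1 x I.)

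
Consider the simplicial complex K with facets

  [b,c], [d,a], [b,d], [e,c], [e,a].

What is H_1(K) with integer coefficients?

H_1 = Z.

Take the total order a < b < c < d < e on the vertex set. Then K (dimension 1) consists of the simplices:

  0-simplices (5): a, b, c, d, e
  1-simplices (5): ad, ae, bc, bd, ce

Hence C_0 ≅ Z^5, C_1 ≅ Z^5.

Boundary ∂_1: C_1 → C_0 is given by ∂[p,q] = [q] − [p]. For instance
  ∂ad = d − a.
The resulting 5×5 matrix has rank 4, and its Smith normal form has invariant factors (1,1,1,1).

Reading off H_k = ker ∂_k / im ∂_{k+1}:

  H_1: rank ker ∂_1 − rank ∂_2 = (5 − 4) − 0 = 1, and there is no ∂_2, so H_1 = Z.

(K is a triangulation of the circle S^1.)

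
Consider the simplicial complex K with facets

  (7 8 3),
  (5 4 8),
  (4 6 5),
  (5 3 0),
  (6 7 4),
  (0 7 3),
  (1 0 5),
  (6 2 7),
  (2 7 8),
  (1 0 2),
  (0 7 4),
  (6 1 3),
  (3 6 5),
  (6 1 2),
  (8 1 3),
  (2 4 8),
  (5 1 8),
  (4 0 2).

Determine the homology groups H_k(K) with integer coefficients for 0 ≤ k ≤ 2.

H_0 ≅ Z,  H_1 ≅ Z ⊕ Z/2,  H_2 = 0.

Order the vertices as 0 < 1 < 2 < 3 < 4 < 5 < 6 < 7 < 8. Listing each simplex with vertices in this order, K has dimension 2 with simplices:

  0-simplices (9): [0], [1], [2], [3], [4], [5], [6], [7], [8]
  1-simplices (27): (27 of them)
  2-simplices (18): [0,1,2], [0,1,5], [0,2,4], [0,3,5], [0,3,7], [0,4,7], [1,2,6], [1,3,6], [1,3,8], [1,5,8], [2,4,8], [2,6,7], [2,7,8], [3,5,6], [3,7,8], [4,5,6], [4,5,8], [4,6,7]

Hence C_0 ≅ Z^9, C_1 ≅ Z^27, C_2 ≅ Z^18.

The boundary map ∂_1: C_1 → C_0 is given by ∂[p,q] = [q] − [p].
This gives a 9×27 integer matrix of rank 8; reducing to Smith normal form yields diagonal entries (1,1,1,1,1,1,1,1).

∂_2: C_2 → C_1 maps a triangle to the signed sum of its edges. For instance
  ∂[3,5,6] = [5,6] − [3,6] + [3,5],
  ∂[4,6,7] = [6,7] − [4,7] + [4,6].
This gives a 27×18 integer matrix of rank 18; reducing to Smith normal form yields diagonal entries (1,1,1,1,1,1,1,1,1,1,1,1,1,1,1,1,1,2).

Now H_k = ker ∂_k / im ∂_{k+1}, so:

  H_0: rank C_0 − rank ∂_1 = 9 − 8 = 1, and the invariant factors of ∂_1 are all 1, so H_0 = Z.
  H_1: rank ker ∂_1 − rank ∂_2 = (27 − 8) − 18 = 1, and ∂_2 has invariant factor 2 > 1, so H_1 = Z ⊕ Z/2.
  H_2: rank ker ∂_2 − rank ∂_3 = (18 − 18) − 0 = 0, and there is no ∂_3, so H_2 = 0.

(K is a triangulation of the Klein bottle.)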